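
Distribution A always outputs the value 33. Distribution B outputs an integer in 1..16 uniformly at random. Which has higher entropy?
B

A is deterministic, so H(A) = 0. B is uniform over 16 outcomes, so H(B) = log₂(16) = 4.000 bits. Any distribution with genuine randomness has higher entropy than a deterministic one.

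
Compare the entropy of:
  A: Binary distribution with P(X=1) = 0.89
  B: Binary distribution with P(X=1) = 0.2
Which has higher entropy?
B

For binary distributions, entropy is maximized at p=0.5 and decreases as p moves toward 0 or 1.

H(A) = H(0.89) = 0.4999 bits
H(B) = H(0.2) = 0.7219 bits

Distribution B (p=0.2) is closer to uniform (p=0.5), so it has higher entropy.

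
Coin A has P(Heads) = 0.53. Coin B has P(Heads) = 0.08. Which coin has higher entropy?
A

For binary distributions, entropy is maximized at p=0.5 and decreases as p moves toward 0 or 1.

H(A) = H(0.53) = 0.9974 bits
H(B) = H(0.08) = 0.4022 bits

Distribution A (p=0.53) is closer to uniform (p=0.5), so it has higher entropy.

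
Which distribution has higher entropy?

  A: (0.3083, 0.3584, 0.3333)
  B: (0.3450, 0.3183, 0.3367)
B

Both distributions are close to uniform, making this a harder comparison.

H(A) = 1.5822 bits
H(B) = 1.5842 bits

The distribution closer to uniform has higher entropy.
Answer: B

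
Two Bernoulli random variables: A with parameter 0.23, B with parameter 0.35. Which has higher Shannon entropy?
B

For binary distributions, entropy is maximized at p=0.5 and decreases as p moves toward 0 or 1.

H(A) = H(0.23) = 0.7780 bits
H(B) = H(0.35) = 0.9341 bits

Distribution B (p=0.35) is closer to uniform (p=0.5), so it has higher entropy.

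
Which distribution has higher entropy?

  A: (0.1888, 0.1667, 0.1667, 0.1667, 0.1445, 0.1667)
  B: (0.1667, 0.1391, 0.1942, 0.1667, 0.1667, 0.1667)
A

Both distributions are close to uniform, making this a harder comparison.

H(A) = 2.5807 bits
H(B) = 2.5784 bits

The distribution closer to uniform has higher entropy.
Answer: A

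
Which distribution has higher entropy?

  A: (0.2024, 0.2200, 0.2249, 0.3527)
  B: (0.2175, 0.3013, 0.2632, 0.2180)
B

Both distributions are close to uniform, making this a harder comparison.

H(A) = 1.9615 bits
H(B) = 1.9861 bits

The distribution closer to uniform has higher entropy.
Answer: B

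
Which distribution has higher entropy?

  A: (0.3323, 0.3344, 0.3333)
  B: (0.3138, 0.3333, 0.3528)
A

Both distributions are close to uniform, making this a harder comparison.

H(A) = 1.5850 bits
H(B) = 1.5833 bits

The distribution closer to uniform has higher entropy.
Answer: A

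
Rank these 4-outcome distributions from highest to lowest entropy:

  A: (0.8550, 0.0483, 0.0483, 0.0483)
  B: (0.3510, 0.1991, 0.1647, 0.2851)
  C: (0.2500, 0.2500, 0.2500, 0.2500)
C > B > A

Key insight: Entropy is maximized by uniform distributions and minimized by concentrated distributions.

- Uniform distributions have maximum entropy log₂(4) = 2.0000 bits
- The more "peaked" or concentrated a distribution, the lower its entropy

Entropies:
  H(A) = 0.8270 bits
  H(B) = 1.9385 bits
  H(C) = 2.0000 bits

Ranking: C > B > A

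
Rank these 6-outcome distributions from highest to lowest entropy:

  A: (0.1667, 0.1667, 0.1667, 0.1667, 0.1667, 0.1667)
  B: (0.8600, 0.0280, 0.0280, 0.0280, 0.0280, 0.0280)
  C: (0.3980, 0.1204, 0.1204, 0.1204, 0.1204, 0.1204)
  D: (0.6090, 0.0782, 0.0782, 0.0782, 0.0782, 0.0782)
A > C > D > B

Key insight: Entropy is maximized by uniform distributions and minimized by concentrated distributions.

Entropies:
  H(A) = 2.5850 bits
  H(B) = 0.9093 bits
  H(C) = 2.3676 bits
  H(D) = 1.8733 bits

Ranking: A > C > D > B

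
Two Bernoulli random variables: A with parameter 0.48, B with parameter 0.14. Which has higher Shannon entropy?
A

For binary distributions, entropy is maximized at p=0.5 and decreases as p moves toward 0 or 1.

H(A) = H(0.48) = 0.9988 bits
H(B) = H(0.14) = 0.5842 bits

Distribution A (p=0.48) is closer to uniform (p=0.5), so it has higher entropy.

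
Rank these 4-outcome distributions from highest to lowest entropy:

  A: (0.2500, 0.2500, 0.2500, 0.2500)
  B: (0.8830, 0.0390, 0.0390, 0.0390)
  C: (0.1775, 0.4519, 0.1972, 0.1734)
A > C > B

Key insight: Entropy is maximized by uniform distributions and minimized by concentrated distributions.

- Uniform distributions have maximum entropy log₂(4) = 2.0000 bits
- The more "peaked" or concentrated a distribution, the lower its entropy

Entropies:
  H(A) = 2.0000 bits
  H(B) = 0.7061 bits
  H(C) = 1.8607 bits

Ranking: A > C > B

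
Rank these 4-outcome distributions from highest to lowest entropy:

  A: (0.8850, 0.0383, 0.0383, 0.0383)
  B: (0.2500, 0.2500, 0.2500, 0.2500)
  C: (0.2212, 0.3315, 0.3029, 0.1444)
B > C > A

Key insight: Entropy is maximized by uniform distributions and minimized by concentrated distributions.

- Uniform distributions have maximum entropy log₂(4) = 2.0000 bits
- The more "peaked" or concentrated a distribution, the lower its entropy

Entropies:
  H(A) = 0.6971 bits
  H(B) = 2.0000 bits
  H(C) = 1.9346 bits

Ranking: B > C > A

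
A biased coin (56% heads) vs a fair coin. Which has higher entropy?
Fair coin

The fair coin is uniform (p=0.5), maximizing binary entropy at 1 bit. The biased coin has H(0.56) ≈ 0.990 bits — its outcome is more predictable, so its entropy is lower.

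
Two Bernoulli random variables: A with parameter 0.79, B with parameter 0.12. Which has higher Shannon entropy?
A

For binary distributions, entropy is maximized at p=0.5 and decreases as p moves toward 0 or 1.

H(A) = H(0.79) = 0.7415 bits
H(B) = H(0.12) = 0.5294 bits

Distribution A (p=0.79) is closer to uniform (p=0.5), so it has higher entropy.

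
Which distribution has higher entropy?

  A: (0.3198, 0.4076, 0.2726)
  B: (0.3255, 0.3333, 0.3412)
B

Both distributions are close to uniform, making this a harder comparison.

H(A) = 1.5649 bits
H(B) = 1.5847 bits

The distribution closer to uniform has higher entropy.
Answer: B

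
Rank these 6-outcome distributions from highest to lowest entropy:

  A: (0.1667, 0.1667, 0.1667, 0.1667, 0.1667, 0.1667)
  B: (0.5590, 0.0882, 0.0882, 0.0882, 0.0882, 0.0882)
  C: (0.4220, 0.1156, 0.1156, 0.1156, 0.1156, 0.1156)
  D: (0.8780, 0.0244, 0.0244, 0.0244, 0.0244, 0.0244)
A > C > B > D

Key insight: Entropy is maximized by uniform distributions and minimized by concentrated distributions.

Entropies:
  H(A) = 2.5850 bits
  H(B) = 2.0139 bits
  H(C) = 2.3244 bits
  H(D) = 0.8184 bits

Ranking: A > C > B > D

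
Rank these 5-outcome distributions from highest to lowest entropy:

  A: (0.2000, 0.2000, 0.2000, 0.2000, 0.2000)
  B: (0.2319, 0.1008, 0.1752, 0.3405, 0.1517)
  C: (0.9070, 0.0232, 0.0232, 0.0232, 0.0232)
A > B > C

Key insight: Entropy is maximized by uniform distributions and minimized by concentrated distributions.

- Uniform distributions have maximum entropy log₂(5) = 2.3219 bits
- The more "peaked" or concentrated a distribution, the lower its entropy

Entropies:
  H(A) = 2.3219 bits
  H(B) = 2.2047 bits
  H(C) = 0.6324 bits

Ranking: A > B > C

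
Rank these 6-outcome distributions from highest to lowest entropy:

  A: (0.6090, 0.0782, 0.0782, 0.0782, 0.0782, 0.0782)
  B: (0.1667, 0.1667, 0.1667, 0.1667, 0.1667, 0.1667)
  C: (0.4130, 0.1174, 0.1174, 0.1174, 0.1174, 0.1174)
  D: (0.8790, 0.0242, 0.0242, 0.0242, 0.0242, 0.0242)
B > C > A > D

Key insight: Entropy is maximized by uniform distributions and minimized by concentrated distributions.

Entropies:
  H(A) = 1.8733 bits
  H(B) = 2.5850 bits
  H(C) = 2.3410 bits
  H(D) = 0.8132 bits

Ranking: B > C > A > D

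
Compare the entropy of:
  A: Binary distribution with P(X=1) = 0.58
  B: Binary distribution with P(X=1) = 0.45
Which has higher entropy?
B

For binary distributions, entropy is maximized at p=0.5 and decreases as p moves toward 0 or 1.

H(A) = H(0.58) = 0.9815 bits
H(B) = H(0.45) = 0.9928 bits

Distribution B (p=0.45) is closer to uniform (p=0.5), so it has higher entropy.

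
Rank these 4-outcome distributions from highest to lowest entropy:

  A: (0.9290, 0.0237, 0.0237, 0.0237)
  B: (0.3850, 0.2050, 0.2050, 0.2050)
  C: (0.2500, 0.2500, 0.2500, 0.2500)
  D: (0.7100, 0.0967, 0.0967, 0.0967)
C > B > D > A

Key insight: Entropy is maximized by uniform distributions and minimized by concentrated distributions.

Entropies:
  H(A) = 0.4822 bits
  H(B) = 1.9362 bits
  H(C) = 2.0000 bits
  H(D) = 1.3284 bits

Ranking: C > B > D > A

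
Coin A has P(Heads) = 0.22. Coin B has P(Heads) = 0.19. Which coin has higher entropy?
A

For binary distributions, entropy is maximized at p=0.5 and decreases as p moves toward 0 or 1.

H(A) = H(0.22) = 0.7602 bits
H(B) = H(0.19) = 0.7015 bits

Distribution A (p=0.22) is closer to uniform (p=0.5), so it has higher entropy.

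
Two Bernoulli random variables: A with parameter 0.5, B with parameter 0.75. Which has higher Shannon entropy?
A

For binary distributions, entropy is maximized at p=0.5 and decreases as p moves toward 0 or 1.

H(A) = H(0.5) = 1.0000 bits
H(B) = H(0.75) = 0.8113 bits

Distribution A (p=0.5) is closer to uniform (p=0.5), so it has higher entropy.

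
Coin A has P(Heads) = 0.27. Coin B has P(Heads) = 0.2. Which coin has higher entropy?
A

For binary distributions, entropy is maximized at p=0.5 and decreases as p moves toward 0 or 1.

H(A) = H(0.27) = 0.8415 bits
H(B) = H(0.2) = 0.7219 bits

Distribution A (p=0.27) is closer to uniform (p=0.5), so it has higher entropy.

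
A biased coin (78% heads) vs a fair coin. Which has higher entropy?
Fair coin

The fair coin is uniform (p=0.5), maximizing binary entropy at 1 bit. The biased coin has H(0.78) ≈ 0.760 bits — its outcome is more predictable, so its entropy is lower.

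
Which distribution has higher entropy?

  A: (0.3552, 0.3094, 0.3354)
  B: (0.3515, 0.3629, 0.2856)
A

Both distributions are close to uniform, making this a harder comparison.

H(A) = 1.5827 bits
H(B) = 1.5773 bits

The distribution closer to uniform has higher entropy.
Answer: A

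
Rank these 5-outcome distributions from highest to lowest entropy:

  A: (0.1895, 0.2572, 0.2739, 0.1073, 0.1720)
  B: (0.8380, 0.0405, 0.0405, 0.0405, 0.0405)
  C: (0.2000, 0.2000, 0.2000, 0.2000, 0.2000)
C > A > B

Key insight: Entropy is maximized by uniform distributions and minimized by concentrated distributions.

- Uniform distributions have maximum entropy log₂(5) = 2.3219 bits
- The more "peaked" or concentrated a distribution, the lower its entropy

Entropies:
  H(A) = 2.2528 bits
  H(B) = 0.9631 bits
  H(C) = 2.3219 bits

Ranking: C > A > B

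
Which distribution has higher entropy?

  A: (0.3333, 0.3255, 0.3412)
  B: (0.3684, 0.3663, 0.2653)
A

Both distributions are close to uniform, making this a harder comparison.

H(A) = 1.5847 bits
H(B) = 1.5693 bits

The distribution closer to uniform has higher entropy.
Answer: A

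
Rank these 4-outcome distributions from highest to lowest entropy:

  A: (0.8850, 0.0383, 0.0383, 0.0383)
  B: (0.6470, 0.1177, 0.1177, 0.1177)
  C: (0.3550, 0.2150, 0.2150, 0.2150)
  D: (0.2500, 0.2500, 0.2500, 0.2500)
D > C > B > A

Key insight: Entropy is maximized by uniform distributions and minimized by concentrated distributions.

Entropies:
  H(A) = 0.6971 bits
  H(B) = 1.4962 bits
  H(C) = 1.9608 bits
  H(D) = 2.0000 bits

Ranking: D > C > B > A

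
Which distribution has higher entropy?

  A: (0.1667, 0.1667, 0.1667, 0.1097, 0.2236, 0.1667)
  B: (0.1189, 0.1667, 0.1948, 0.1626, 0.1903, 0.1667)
B

Both distributions are close to uniform, making this a harder comparison.

H(A) = 2.5563 bits
H(B) = 2.5684 bits

The distribution closer to uniform has higher entropy.
Answer: B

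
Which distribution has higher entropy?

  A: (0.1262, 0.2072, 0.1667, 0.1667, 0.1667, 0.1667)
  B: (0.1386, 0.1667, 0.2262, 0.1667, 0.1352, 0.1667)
A

Both distributions are close to uniform, making this a harder comparison.

H(A) = 2.5706 bits
H(B) = 2.5630 bits

The distribution closer to uniform has higher entropy.
Answer: A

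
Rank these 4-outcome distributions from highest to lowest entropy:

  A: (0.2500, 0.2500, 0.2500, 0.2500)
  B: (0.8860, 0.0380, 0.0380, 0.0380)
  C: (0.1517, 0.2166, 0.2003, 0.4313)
A > C > B

Key insight: Entropy is maximized by uniform distributions and minimized by concentrated distributions.

- Uniform distributions have maximum entropy log₂(4) = 2.0000 bits
- The more "peaked" or concentrated a distribution, the lower its entropy

Entropies:
  H(A) = 2.0000 bits
  H(B) = 0.6926 bits
  H(C) = 1.8787 bits

Ranking: A > C > B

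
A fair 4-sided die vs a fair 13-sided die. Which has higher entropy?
13-sided die

Both are uniform distributions; for uniform over n outcomes, H = log₂(n). H(4-sided) = log₂(4) = 2.000 bits and H(13-sided) = log₂(13) = 3.700 bits. More outcomes in a uniform distribution means higher entropy.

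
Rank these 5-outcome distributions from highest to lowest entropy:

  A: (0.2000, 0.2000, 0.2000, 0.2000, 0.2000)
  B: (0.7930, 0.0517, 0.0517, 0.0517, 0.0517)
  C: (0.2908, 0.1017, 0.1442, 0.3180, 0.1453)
A > C > B

Key insight: Entropy is maximized by uniform distributions and minimized by concentrated distributions.

- Uniform distributions have maximum entropy log₂(5) = 2.3219 bits
- The more "peaked" or concentrated a distribution, the lower its entropy

Entropies:
  H(A) = 2.3219 bits
  H(B) = 1.1497 bits
  H(C) = 2.1864 bits

Ranking: A > C > B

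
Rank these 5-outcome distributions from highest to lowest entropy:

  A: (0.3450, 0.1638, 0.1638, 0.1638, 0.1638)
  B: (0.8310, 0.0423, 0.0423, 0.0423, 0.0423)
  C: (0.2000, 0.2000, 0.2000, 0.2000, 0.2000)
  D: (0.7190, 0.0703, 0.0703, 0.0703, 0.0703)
C > A > D > B

Key insight: Entropy is maximized by uniform distributions and minimized by concentrated distributions.

Entropies:
  H(A) = 2.2395 bits
  H(B) = 0.9934 bits
  H(C) = 2.3219 bits
  H(D) = 1.4188 bits

Ranking: C > A > D > B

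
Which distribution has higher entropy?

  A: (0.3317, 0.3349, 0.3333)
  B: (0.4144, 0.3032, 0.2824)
A

Both distributions are close to uniform, making this a harder comparison.

H(A) = 1.5850 bits
H(B) = 1.5638 bits

The distribution closer to uniform has higher entropy.
Answer: A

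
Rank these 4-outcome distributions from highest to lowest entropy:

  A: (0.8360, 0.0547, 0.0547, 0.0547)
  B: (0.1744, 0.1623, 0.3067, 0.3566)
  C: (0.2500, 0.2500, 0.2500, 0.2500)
C > B > A

Key insight: Entropy is maximized by uniform distributions and minimized by concentrated distributions.

- Uniform distributions have maximum entropy log₂(4) = 2.0000 bits
- The more "peaked" or concentrated a distribution, the lower its entropy

Entropies:
  H(A) = 0.9037 bits
  H(B) = 1.9186 bits
  H(C) = 2.0000 bits

Ranking: C > B > A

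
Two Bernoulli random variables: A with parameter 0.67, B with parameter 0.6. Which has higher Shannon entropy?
B

For binary distributions, entropy is maximized at p=0.5 and decreases as p moves toward 0 or 1.

H(A) = H(0.67) = 0.9149 bits
H(B) = H(0.6) = 0.9710 bits

Distribution B (p=0.6) is closer to uniform (p=0.5), so it has higher entropy.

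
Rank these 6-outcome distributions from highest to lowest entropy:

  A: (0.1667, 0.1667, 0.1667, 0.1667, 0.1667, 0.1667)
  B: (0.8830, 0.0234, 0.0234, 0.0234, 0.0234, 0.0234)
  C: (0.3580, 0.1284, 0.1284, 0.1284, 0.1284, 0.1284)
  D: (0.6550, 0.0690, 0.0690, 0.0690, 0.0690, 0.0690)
A > C > D > B

Key insight: Entropy is maximized by uniform distributions and minimized by concentrated distributions.

Entropies:
  H(A) = 2.5850 bits
  H(B) = 0.7923 bits
  H(C) = 2.4317 bits
  H(D) = 1.7306 bits

Ranking: A > C > D > B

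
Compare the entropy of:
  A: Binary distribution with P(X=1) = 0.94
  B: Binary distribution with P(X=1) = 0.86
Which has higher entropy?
B

For binary distributions, entropy is maximized at p=0.5 and decreases as p moves toward 0 or 1.

H(A) = H(0.94) = 0.3274 bits
H(B) = H(0.86) = 0.5842 bits

Distribution B (p=0.86) is closer to uniform (p=0.5), so it has higher entropy.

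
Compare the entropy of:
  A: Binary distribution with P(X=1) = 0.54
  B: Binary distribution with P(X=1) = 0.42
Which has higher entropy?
A

For binary distributions, entropy is maximized at p=0.5 and decreases as p moves toward 0 or 1.

H(A) = H(0.54) = 0.9954 bits
H(B) = H(0.42) = 0.9815 bits

Distribution A (p=0.54) is closer to uniform (p=0.5), so it has higher entropy.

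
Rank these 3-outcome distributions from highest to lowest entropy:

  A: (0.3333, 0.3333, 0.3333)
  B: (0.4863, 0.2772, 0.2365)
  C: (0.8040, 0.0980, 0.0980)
A > B > C

Key insight: Entropy is maximized by uniform distributions and minimized by concentrated distributions.

- Uniform distributions have maximum entropy log₂(3) = 1.5850 bits
- The more "peaked" or concentrated a distribution, the lower its entropy

Entropies:
  H(A) = 1.5850 bits
  H(B) = 1.5108 bits
  H(C) = 0.9099 bits

Ranking: A > B > C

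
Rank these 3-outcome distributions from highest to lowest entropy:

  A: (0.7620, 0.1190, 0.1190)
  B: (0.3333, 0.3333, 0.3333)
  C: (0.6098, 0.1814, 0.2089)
B > C > A

Key insight: Entropy is maximized by uniform distributions and minimized by concentrated distributions.

- Uniform distributions have maximum entropy log₂(3) = 1.5850 bits
- The more "peaked" or concentrated a distribution, the lower its entropy

Entropies:
  H(A) = 1.0297 bits
  H(B) = 1.5850 bits
  H(C) = 1.3538 bits

Ranking: B > C > A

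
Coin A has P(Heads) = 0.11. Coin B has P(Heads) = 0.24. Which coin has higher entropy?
B

For binary distributions, entropy is maximized at p=0.5 and decreases as p moves toward 0 or 1.

H(A) = H(0.11) = 0.4999 bits
H(B) = H(0.24) = 0.7950 bits

Distribution B (p=0.24) is closer to uniform (p=0.5), so it has higher entropy.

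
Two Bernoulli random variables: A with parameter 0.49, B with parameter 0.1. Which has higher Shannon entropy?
A

For binary distributions, entropy is maximized at p=0.5 and decreases as p moves toward 0 or 1.

H(A) = H(0.49) = 0.9997 bits
H(B) = H(0.1) = 0.4690 bits

Distribution A (p=0.49) is closer to uniform (p=0.5), so it has higher entropy.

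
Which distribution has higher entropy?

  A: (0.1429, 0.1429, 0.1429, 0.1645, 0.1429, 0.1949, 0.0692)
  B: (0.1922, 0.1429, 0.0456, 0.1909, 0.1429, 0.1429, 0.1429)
A

Both distributions are close to uniform, making this a harder comparison.

H(A) = 2.7590 bits
H(B) = 2.7205 bits

The distribution closer to uniform has higher entropy.
Answer: A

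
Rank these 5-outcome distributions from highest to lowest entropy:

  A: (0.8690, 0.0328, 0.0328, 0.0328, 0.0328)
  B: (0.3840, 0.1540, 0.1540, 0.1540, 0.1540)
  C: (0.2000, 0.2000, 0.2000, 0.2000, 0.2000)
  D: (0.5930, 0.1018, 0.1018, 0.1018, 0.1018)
C > B > D > A

Key insight: Entropy is maximized by uniform distributions and minimized by concentrated distributions.

Entropies:
  H(A) = 0.8222 bits
  H(B) = 2.1928 bits
  H(C) = 2.3219 bits
  H(D) = 1.7889 bits

Ranking: C > B > D > A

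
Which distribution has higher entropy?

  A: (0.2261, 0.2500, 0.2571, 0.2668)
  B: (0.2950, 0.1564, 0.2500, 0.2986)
A

Both distributions are close to uniform, making this a harder comparison.

H(A) = 1.9974 bits
H(B) = 1.9589 bits

The distribution closer to uniform has higher entropy.
Answer: A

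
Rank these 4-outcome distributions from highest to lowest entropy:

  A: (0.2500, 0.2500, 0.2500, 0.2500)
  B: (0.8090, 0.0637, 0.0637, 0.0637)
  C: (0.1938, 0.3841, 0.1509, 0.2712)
A > C > B

Key insight: Entropy is maximized by uniform distributions and minimized by concentrated distributions.

- Uniform distributions have maximum entropy log₂(4) = 2.0000 bits
- The more "peaked" or concentrated a distribution, the lower its entropy

Entropies:
  H(A) = 2.0000 bits
  H(B) = 1.0063 bits
  H(C) = 1.9112 bits

Ranking: A > C > B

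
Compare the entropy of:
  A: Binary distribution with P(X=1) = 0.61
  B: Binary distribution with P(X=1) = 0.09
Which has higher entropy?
A

For binary distributions, entropy is maximized at p=0.5 and decreases as p moves toward 0 or 1.

H(A) = H(0.61) = 0.9648 bits
H(B) = H(0.09) = 0.4365 bits

Distribution A (p=0.61) is closer to uniform (p=0.5), so it has higher entropy.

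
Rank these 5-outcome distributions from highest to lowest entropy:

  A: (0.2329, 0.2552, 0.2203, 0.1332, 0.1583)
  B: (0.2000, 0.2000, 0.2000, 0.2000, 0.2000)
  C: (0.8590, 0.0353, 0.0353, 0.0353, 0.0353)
B > A > C

Key insight: Entropy is maximized by uniform distributions and minimized by concentrated distributions.

- Uniform distributions have maximum entropy log₂(5) = 2.3219 bits
- The more "peaked" or concentrated a distribution, the lower its entropy

Entropies:
  H(A) = 2.2817 bits
  H(B) = 2.3219 bits
  H(C) = 0.8689 bits

Ranking: B > A > C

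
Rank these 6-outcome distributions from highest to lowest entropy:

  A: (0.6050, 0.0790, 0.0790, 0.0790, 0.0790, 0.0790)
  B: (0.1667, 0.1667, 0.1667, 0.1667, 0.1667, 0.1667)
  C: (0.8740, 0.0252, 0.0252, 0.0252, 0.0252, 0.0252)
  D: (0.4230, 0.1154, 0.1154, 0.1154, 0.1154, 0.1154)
B > D > A > C

Key insight: Entropy is maximized by uniform distributions and minimized by concentrated distributions.

Entropies:
  H(A) = 1.8851 bits
  H(B) = 2.5850 bits
  H(C) = 0.8389 bits
  H(D) = 2.3226 bits

Ranking: B > D > A > C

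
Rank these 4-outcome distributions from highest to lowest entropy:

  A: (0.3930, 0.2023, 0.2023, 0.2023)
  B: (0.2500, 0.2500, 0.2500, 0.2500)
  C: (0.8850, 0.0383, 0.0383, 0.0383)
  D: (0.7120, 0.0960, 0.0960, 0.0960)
B > A > D > C

Key insight: Entropy is maximized by uniform distributions and minimized by concentrated distributions.

Entropies:
  H(A) = 1.9288 bits
  H(B) = 2.0000 bits
  H(C) = 0.6971 bits
  H(D) = 1.3226 bits

Ranking: B > A > D > C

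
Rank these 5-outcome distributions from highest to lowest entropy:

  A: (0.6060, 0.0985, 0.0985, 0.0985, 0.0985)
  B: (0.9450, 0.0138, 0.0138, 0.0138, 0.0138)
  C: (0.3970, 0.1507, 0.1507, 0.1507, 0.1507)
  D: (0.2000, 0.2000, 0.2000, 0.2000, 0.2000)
D > C > A > B

Key insight: Entropy is maximized by uniform distributions and minimized by concentrated distributions.

Entropies:
  H(A) = 1.7553 bits
  H(B) = 0.4173 bits
  H(C) = 2.1752 bits
  H(D) = 2.3219 bits

Ranking: D > C > A > B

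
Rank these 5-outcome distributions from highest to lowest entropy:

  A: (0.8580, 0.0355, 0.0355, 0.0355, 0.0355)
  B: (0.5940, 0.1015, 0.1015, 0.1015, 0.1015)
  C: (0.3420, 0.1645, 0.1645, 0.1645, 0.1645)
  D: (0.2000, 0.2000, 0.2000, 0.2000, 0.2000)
D > C > B > A

Key insight: Entropy is maximized by uniform distributions and minimized by concentrated distributions.

Entropies:
  H(A) = 0.8735 bits
  H(B) = 1.7864 bits
  H(C) = 2.2427 bits
  H(D) = 2.3219 bits

Ranking: D > C > B > A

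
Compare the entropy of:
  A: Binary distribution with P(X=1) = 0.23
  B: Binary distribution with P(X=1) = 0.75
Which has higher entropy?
B

For binary distributions, entropy is maximized at p=0.5 and decreases as p moves toward 0 or 1.

H(A) = H(0.23) = 0.7780 bits
H(B) = H(0.75) = 0.8113 bits

Distribution B (p=0.75) is closer to uniform (p=0.5), so it has higher entropy.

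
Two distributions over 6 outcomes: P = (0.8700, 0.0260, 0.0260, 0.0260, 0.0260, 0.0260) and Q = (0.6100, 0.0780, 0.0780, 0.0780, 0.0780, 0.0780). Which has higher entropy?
Q

P is highly concentrated on one outcome (87%), making it nearly deterministic. Q spreads its mass more evenly (max 61%). The more spread-out distribution has higher entropy: H(P) ≈ 0.859 bits, H(Q) ≈ 1.870 bits.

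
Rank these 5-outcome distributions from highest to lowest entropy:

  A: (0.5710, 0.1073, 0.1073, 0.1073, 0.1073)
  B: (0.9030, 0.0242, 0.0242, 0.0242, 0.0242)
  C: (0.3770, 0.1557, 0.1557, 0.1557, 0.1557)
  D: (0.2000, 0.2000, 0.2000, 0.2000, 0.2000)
D > C > A > B

Key insight: Entropy is maximized by uniform distributions and minimized by concentrated distributions.

Entropies:
  H(A) = 1.8434 bits
  H(B) = 0.6534 bits
  H(C) = 2.2019 bits
  H(D) = 2.3219 bits

Ranking: D > C > A > B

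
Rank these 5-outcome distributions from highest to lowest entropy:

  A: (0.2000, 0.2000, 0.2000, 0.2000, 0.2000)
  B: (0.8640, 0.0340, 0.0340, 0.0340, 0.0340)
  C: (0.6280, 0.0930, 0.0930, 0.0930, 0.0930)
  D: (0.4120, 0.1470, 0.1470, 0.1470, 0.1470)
A > D > C > B

Key insight: Entropy is maximized by uniform distributions and minimized by concentrated distributions.

Entropies:
  H(A) = 2.3219 bits
  H(B) = 0.8457 bits
  H(C) = 1.6962 bits
  H(D) = 2.1535 bits

Ranking: A > D > C > B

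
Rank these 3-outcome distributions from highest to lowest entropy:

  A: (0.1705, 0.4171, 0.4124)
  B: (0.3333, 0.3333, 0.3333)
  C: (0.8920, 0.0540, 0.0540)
B > A > C

Key insight: Entropy is maximized by uniform distributions and minimized by concentrated distributions.

- Uniform distributions have maximum entropy log₂(3) = 1.5850 bits
- The more "peaked" or concentrated a distribution, the lower its entropy

Entropies:
  H(A) = 1.4884 bits
  H(B) = 1.5850 bits
  H(C) = 0.6019 bits

Ranking: B > A > C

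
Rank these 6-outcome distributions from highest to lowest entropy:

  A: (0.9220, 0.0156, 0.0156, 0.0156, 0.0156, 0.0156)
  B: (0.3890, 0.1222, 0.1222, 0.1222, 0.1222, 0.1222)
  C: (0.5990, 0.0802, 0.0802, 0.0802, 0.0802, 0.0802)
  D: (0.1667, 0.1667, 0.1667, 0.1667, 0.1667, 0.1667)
D > B > C > A

Key insight: Entropy is maximized by uniform distributions and minimized by concentrated distributions.

Entropies:
  H(A) = 0.5762 bits
  H(B) = 2.3828 bits
  H(C) = 1.9026 bits
  H(D) = 2.5850 bits

Ranking: D > B > C > A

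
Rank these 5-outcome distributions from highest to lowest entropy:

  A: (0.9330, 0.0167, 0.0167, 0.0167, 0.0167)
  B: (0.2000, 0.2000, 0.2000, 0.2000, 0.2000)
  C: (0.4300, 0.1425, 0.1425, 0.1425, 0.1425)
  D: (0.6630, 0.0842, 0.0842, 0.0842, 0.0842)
B > C > D > A

Key insight: Entropy is maximized by uniform distributions and minimized by concentrated distributions.

Entropies:
  H(A) = 0.4886 bits
  H(B) = 2.3219 bits
  H(C) = 2.1258 bits
  H(D) = 1.5959 bits

Ranking: B > C > D > A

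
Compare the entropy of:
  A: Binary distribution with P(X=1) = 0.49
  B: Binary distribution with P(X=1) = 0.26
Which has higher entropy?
A

For binary distributions, entropy is maximized at p=0.5 and decreases as p moves toward 0 or 1.

H(A) = H(0.49) = 0.9997 bits
H(B) = H(0.26) = 0.8267 bits

Distribution A (p=0.49) is closer to uniform (p=0.5), so it has higher entropy.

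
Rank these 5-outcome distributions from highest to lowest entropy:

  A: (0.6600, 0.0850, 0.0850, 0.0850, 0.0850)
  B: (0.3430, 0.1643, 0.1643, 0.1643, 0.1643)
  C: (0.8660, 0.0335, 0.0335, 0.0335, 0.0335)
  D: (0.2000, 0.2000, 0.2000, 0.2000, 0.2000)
D > B > A > C

Key insight: Entropy is maximized by uniform distributions and minimized by concentrated distributions.

Entropies:
  H(A) = 1.6048 bits
  H(B) = 2.2417 bits
  H(C) = 0.8363 bits
  H(D) = 2.3219 bits

Ranking: D > B > A > C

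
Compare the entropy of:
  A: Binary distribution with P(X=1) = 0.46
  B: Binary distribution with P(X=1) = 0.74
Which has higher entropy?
A

For binary distributions, entropy is maximized at p=0.5 and decreases as p moves toward 0 or 1.

H(A) = H(0.46) = 0.9954 bits
H(B) = H(0.74) = 0.8267 bits

Distribution A (p=0.46) is closer to uniform (p=0.5), so it has higher entropy.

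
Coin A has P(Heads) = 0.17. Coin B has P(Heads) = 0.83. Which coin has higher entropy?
Equal

For binary distributions, entropy is maximized at p=0.5 and decreases as p moves toward 0 or 1.

H(A) = H(0.17) = 0.6577 bits
H(B) = H(0.83) = 0.6577 bits

Both distributions are equally far from uniform (|0.17-0.5| = |0.83-0.5|), so they have the same entropy.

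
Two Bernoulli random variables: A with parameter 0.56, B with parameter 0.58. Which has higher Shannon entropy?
A

For binary distributions, entropy is maximized at p=0.5 and decreases as p moves toward 0 or 1.

H(A) = H(0.56) = 0.9896 bits
H(B) = H(0.58) = 0.9815 bits

Distribution A (p=0.56) is closer to uniform (p=0.5), so it has higher entropy.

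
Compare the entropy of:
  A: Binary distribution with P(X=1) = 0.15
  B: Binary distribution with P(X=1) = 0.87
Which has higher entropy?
A

For binary distributions, entropy is maximized at p=0.5 and decreases as p moves toward 0 or 1.

H(A) = H(0.15) = 0.6098 bits
H(B) = H(0.87) = 0.5574 bits

Distribution A (p=0.15) is closer to uniform (p=0.5), so it has higher entropy.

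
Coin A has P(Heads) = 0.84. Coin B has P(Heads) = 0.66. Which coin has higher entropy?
B

For binary distributions, entropy is maximized at p=0.5 and decreases as p moves toward 0 or 1.

H(A) = H(0.84) = 0.6343 bits
H(B) = H(0.66) = 0.9248 bits

Distribution B (p=0.66) is closer to uniform (p=0.5), so it has higher entropy.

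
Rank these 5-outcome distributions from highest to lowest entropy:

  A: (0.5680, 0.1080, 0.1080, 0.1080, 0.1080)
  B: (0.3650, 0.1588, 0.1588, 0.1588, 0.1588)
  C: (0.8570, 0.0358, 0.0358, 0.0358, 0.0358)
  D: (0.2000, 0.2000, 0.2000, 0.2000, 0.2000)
D > B > A > C

Key insight: Entropy is maximized by uniform distributions and minimized by concentrated distributions.

Entropies:
  H(A) = 1.8506 bits
  H(B) = 2.2168 bits
  H(C) = 0.8780 bits
  H(D) = 2.3219 bits

Ranking: D > B > A > C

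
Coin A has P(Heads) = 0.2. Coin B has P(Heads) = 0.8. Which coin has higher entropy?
Equal

For binary distributions, entropy is maximized at p=0.5 and decreases as p moves toward 0 or 1.

H(A) = H(0.2) = 0.7219 bits
H(B) = H(0.8) = 0.7219 bits

Both distributions are equally far from uniform (|0.2-0.5| = |0.8-0.5|), so they have the same entropy.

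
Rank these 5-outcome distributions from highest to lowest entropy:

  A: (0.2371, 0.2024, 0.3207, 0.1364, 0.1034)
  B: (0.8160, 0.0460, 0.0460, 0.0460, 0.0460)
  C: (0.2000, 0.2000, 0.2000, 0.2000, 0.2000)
C > A > B

Key insight: Entropy is maximized by uniform distributions and minimized by concentrated distributions.

- Uniform distributions have maximum entropy log₂(5) = 2.3219 bits
- The more "peaked" or concentrated a distribution, the lower its entropy

Entropies:
  H(A) = 2.2156 bits
  H(B) = 1.0567 bits
  H(C) = 2.3219 bits

Ranking: C > A > B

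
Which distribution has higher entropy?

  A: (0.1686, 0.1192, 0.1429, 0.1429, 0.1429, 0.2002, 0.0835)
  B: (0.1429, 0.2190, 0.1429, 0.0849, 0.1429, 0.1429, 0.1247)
A

Both distributions are close to uniform, making this a harder comparison.

H(A) = 2.7655 bits
H(B) = 2.7606 bits

The distribution closer to uniform has higher entropy.
Answer: A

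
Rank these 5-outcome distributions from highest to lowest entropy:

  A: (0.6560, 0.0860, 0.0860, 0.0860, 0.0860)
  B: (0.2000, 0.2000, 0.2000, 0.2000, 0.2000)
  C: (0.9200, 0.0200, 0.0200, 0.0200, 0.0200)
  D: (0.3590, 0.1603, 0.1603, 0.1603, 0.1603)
B > D > A > C

Key insight: Entropy is maximized by uniform distributions and minimized by concentrated distributions.

Entropies:
  H(A) = 1.6166 bits
  H(B) = 2.3219 bits
  H(C) = 0.5622 bits
  H(D) = 2.2238 bits

Ranking: B > D > A > C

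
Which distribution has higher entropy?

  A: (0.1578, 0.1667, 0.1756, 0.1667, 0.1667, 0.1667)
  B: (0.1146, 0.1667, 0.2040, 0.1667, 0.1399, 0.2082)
A

Both distributions are close to uniform, making this a harder comparison.

H(A) = 2.5843 bits
H(B) = 2.5559 bits

The distribution closer to uniform has higher entropy.
Answer: A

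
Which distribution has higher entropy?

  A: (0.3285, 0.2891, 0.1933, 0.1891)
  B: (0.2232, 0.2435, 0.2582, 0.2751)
B

Both distributions are close to uniform, making this a harder comparison.

H(A) = 1.9579 bits
H(B) = 1.9958 bits

The distribution closer to uniform has higher entropy.
Answer: B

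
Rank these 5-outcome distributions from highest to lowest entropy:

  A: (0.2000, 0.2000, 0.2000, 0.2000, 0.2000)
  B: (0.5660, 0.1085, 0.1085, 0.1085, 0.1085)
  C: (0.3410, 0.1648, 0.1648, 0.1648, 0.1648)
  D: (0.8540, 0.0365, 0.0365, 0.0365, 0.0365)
A > C > B > D

Key insight: Entropy is maximized by uniform distributions and minimized by concentrated distributions.

Entropies:
  H(A) = 2.3219 bits
  H(B) = 1.8554 bits
  H(C) = 2.2438 bits
  H(D) = 0.8917 bits

Ranking: A > C > B > D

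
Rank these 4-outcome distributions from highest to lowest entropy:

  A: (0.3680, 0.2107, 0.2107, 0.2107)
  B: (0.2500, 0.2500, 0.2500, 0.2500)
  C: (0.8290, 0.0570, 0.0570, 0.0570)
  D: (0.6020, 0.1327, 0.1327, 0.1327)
B > A > D > C

Key insight: Entropy is maximized by uniform distributions and minimized by concentrated distributions.

Entropies:
  H(A) = 1.9508 bits
  H(B) = 2.0000 bits
  H(C) = 0.9310 bits
  H(D) = 1.6006 bits

Ranking: B > A > D > C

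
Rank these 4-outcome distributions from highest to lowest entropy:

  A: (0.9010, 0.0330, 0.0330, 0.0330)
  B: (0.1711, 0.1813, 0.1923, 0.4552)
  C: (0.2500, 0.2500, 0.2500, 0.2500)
C > B > A

Key insight: Entropy is maximized by uniform distributions and minimized by concentrated distributions.

- Uniform distributions have maximum entropy log₂(4) = 2.0000 bits
- The more "peaked" or concentrated a distribution, the lower its entropy

Entropies:
  H(A) = 0.6227 bits
  H(B) = 1.8568 bits
  H(C) = 2.0000 bits

Ranking: C > B > A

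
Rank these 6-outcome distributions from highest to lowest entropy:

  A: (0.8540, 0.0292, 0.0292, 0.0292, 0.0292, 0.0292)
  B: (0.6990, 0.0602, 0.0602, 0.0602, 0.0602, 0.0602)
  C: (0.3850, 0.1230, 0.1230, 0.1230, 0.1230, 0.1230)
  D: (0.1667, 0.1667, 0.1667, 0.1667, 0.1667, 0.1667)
D > C > B > A

Key insight: Entropy is maximized by uniform distributions and minimized by concentrated distributions.

Entropies:
  H(A) = 0.9387 bits
  H(B) = 1.5814 bits
  H(C) = 2.3895 bits
  H(D) = 2.5850 bits

Ranking: D > C > B > A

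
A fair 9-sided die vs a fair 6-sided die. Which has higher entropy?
9-sided die

Both are uniform distributions; for uniform over n outcomes, H = log₂(n). H(9-sided) = log₂(9) = 3.170 bits and H(6-sided) = log₂(6) = 2.585 bits. More outcomes in a uniform distribution means higher entropy.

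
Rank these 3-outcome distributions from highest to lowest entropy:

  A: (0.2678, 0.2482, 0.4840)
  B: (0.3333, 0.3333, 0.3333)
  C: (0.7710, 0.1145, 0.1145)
B > A > C

Key insight: Entropy is maximized by uniform distributions and minimized by concentrated distributions.

- Uniform distributions have maximum entropy log₂(3) = 1.5850 bits
- The more "peaked" or concentrated a distribution, the lower its entropy

Entropies:
  H(A) = 1.5148 bits
  H(B) = 1.5850 bits
  H(C) = 1.0053 bits

Ranking: B > A > C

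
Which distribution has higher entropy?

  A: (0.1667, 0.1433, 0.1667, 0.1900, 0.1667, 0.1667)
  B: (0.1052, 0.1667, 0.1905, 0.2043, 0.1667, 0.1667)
A

Both distributions are close to uniform, making this a harder comparison.

H(A) = 2.5802 bits
H(B) = 2.5580 bits

The distribution closer to uniform has higher entropy.
Answer: A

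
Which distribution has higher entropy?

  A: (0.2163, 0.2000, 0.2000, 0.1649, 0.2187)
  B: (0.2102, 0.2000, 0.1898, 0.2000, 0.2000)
B

Both distributions are close to uniform, making this a harder comparison.

H(A) = 2.3150 bits
H(B) = 2.3212 bits

The distribution closer to uniform has higher entropy.
Answer: B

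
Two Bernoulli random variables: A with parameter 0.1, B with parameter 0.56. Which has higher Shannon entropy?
B

For binary distributions, entropy is maximized at p=0.5 and decreases as p moves toward 0 or 1.

H(A) = H(0.1) = 0.4690 bits
H(B) = H(0.56) = 0.9896 bits

Distribution B (p=0.56) is closer to uniform (p=0.5), so it has higher entropy.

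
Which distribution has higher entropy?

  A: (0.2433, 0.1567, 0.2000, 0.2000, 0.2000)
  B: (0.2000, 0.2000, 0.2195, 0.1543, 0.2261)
B

Both distributions are close to uniform, making this a harder comparison.

H(A) = 2.3083 bits
H(B) = 2.3101 bits

The distribution closer to uniform has higher entropy.
Answer: B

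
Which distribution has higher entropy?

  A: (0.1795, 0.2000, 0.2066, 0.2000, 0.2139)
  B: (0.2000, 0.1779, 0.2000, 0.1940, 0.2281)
A

Both distributions are close to uniform, making this a harder comparison.

H(A) = 2.3195 bits
H(B) = 2.3172 bits

The distribution closer to uniform has higher entropy.
Answer: A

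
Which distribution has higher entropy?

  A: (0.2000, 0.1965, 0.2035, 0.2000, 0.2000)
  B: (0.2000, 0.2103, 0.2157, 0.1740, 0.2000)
A

Both distributions are close to uniform, making this a harder comparison.

H(A) = 2.3218 bits
H(B) = 2.3181 bits

The distribution closer to uniform has higher entropy.
Answer: A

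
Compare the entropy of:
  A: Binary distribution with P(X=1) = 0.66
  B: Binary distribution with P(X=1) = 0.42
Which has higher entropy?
B

For binary distributions, entropy is maximized at p=0.5 and decreases as p moves toward 0 or 1.

H(A) = H(0.66) = 0.9248 bits
H(B) = H(0.42) = 0.9815 bits

Distribution B (p=0.42) is closer to uniform (p=0.5), so it has higher entropy.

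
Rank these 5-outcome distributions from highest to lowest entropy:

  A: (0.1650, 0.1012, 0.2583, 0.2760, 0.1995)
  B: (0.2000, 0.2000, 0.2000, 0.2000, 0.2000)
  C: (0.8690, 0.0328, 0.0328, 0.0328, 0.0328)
B > A > C

Key insight: Entropy is maximized by uniform distributions and minimized by concentrated distributions.

- Uniform distributions have maximum entropy log₂(5) = 2.3219 bits
- The more "peaked" or concentrated a distribution, the lower its entropy

Entropies:
  H(A) = 2.2443 bits
  H(B) = 2.3219 bits
  H(C) = 0.8222 bits

Ranking: B > A > C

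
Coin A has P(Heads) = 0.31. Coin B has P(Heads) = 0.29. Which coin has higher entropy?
A

For binary distributions, entropy is maximized at p=0.5 and decreases as p moves toward 0 or 1.

H(A) = H(0.31) = 0.8932 bits
H(B) = H(0.29) = 0.8687 bits

Distribution A (p=0.31) is closer to uniform (p=0.5), so it has higher entropy.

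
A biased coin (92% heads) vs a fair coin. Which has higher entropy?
Fair coin

The fair coin is uniform (p=0.5), maximizing binary entropy at 1 bit. The biased coin has H(0.92) ≈ 0.402 bits — its outcome is more predictable, so its entropy is lower.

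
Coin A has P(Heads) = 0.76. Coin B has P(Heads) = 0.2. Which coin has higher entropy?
A

For binary distributions, entropy is maximized at p=0.5 and decreases as p moves toward 0 or 1.

H(A) = H(0.76) = 0.7950 bits
H(B) = H(0.2) = 0.7219 bits

Distribution A (p=0.76) is closer to uniform (p=0.5), so it has higher entropy.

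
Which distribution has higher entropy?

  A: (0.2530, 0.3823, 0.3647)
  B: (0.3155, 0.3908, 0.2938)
B

Both distributions are close to uniform, making this a harder comparison.

H(A) = 1.5627 bits
H(B) = 1.5740 bits

The distribution closer to uniform has higher entropy.
Answer: B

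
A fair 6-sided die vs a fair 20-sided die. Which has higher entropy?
20-sided die

Both are uniform distributions; for uniform over n outcomes, H = log₂(n). H(6-sided) = log₂(6) = 2.585 bits and H(20-sided) = log₂(20) = 4.322 bits. More outcomes in a uniform distribution means higher entropy.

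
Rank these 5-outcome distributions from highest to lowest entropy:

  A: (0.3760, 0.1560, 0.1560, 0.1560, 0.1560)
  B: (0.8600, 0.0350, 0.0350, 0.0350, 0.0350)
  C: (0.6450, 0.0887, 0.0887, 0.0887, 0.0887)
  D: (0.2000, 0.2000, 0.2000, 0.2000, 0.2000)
D > A > C > B

Key insight: Entropy is maximized by uniform distributions and minimized by concentrated distributions.

Entropies:
  H(A) = 2.2032 bits
  H(B) = 0.8642 bits
  H(C) = 1.6485 bits
  H(D) = 2.3219 bits

Ranking: D > A > C > B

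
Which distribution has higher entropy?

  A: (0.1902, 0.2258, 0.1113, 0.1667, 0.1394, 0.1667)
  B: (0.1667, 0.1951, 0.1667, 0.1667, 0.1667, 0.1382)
B

Both distributions are close to uniform, making this a harder comparison.

H(A) = 2.5506 bits
H(B) = 2.5779 bits

The distribution closer to uniform has higher entropy.
Answer: B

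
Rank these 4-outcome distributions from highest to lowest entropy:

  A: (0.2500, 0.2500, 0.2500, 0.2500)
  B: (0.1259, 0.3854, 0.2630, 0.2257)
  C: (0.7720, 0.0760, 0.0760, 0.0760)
A > B > C

Key insight: Entropy is maximized by uniform distributions and minimized by concentrated distributions.

- Uniform distributions have maximum entropy log₂(4) = 2.0000 bits
- The more "peaked" or concentrated a distribution, the lower its entropy

Entropies:
  H(A) = 2.0000 bits
  H(B) = 1.8979 bits
  H(C) = 1.1359 bits

Ranking: A > B > C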